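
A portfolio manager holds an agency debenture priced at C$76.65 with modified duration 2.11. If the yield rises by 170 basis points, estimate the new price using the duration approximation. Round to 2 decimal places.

Duration approximation: ΔP/P ≈ -D_mod · Δy = -2.11 × (+0.017) = -0.035870.
New price ≈ 76.65 × (1 - 0.035870) = 73.9005645.

C$73.90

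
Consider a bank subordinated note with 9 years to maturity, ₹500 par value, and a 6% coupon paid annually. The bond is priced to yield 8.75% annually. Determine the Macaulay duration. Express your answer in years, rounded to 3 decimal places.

Periodic yield y = 0.0875. Discount each cash flow and weight by its year:
  t   CF        PV=CF/(1+0.0875)^t    t·PV
  1        30.00        27.5862        27.5862
  2        30.00        25.3666        50.7333
  3        30.00        23.3256        69.9769
  4        30.00        21.4489        85.7954
  5        30.00        19.7231        98.6154
  6        30.00        18.1362       108.8170
  7        30.00        16.6769       116.7386
  8        30.00        15.3351       122.6809
  9       530.00       249.1222     2,242.1001
  Σ                    416.7209     2,923.0439
Price P = Σ PV = 416.7209.
Macaulay duration = Σ(t·PV) / P = 2,923.0439 / 416.7209 = 7.01439 years.

7.014 years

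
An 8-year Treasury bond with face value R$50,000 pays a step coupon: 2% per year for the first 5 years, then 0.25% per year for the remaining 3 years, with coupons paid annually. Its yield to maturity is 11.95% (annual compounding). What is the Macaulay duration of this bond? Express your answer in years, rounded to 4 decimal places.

Periodic yield y = 0.1195. Discount each cash flow and weight by its year:
  t   CF        PV=CF/(1+0.1195)^t    t·PV
  1     1,000.00       893.2559       893.2559
  2     1,000.00       797.9061     1,595.8123
  3     1,000.00       712.7344     2,138.2031
  4     1,000.00       636.6542     2,546.6168
  5     1,000.00       568.6951     2,843.4757
  6       125.00        63.4988       380.9927
  7       125.00        56.7207       397.0447
  8    50,125.00    20,317.0946   162,536.7566
  Σ                 24,046.5598   173,332.1578
Price P = Σ PV = 24,046.5598.
Macaulay duration = Σ(t·PV) / P = 173,332.1578 / 24,046.5598 = 7.20819 years.

7.2082 years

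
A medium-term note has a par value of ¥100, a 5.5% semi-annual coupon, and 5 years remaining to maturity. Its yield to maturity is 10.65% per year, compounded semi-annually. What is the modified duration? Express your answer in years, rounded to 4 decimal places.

Periodic yield y = 0.05325. First find Macaulay duration:
  t   CF        PV=CF/(1+0.05325)^t    t·PV
  1         2.75         2.6110         2.6110
  2         2.75         2.4790         4.9579
  3         2.75         2.3536         7.0609
  4         2.75         2.2346         8.9385
  5         2.75         2.1217        10.6083
  6         2.75         2.0144        12.0863
  7         2.75         1.9125        13.3878
  8         2.75         1.8159        14.5268
  9         2.75         1.7240        15.5164
  10      102.75        61.1600       611.5995
  Σ                     80.4266       701.2936
P = 80.4266; Macaulay duration = 701.2936 / 80.4266 = 8.71967 half-year periods = 4.35983 years.
Modified duration = D_Mac / (1 + y) = 4.35983 / 1.05325 = 4.13941 years.

4.1394 years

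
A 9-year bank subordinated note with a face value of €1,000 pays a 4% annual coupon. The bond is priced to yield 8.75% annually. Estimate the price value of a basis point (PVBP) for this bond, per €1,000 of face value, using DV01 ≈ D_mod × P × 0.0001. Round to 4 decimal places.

€0.4880

Periodic yield y = 0.0875.
  t   CF        PV=CF/(1+0.0875)^t    t·PV
  1        40.00        36.7816        36.7816
  2        40.00        33.8222        67.6443
  3        40.00        31.1008        93.3025
  4        40.00        28.5985       114.3939
  5        40.00        26.2975       131.4873
  6        40.00        24.1816       145.0894
  7        40.00        22.2359       155.6515
  8        40.00        20.4468       163.5746
  9     1,040.00       488.8436     4,399.5926
  Σ                    712.3085     5,307.5176
P = 712.3085; D_Mac = 7.45115 yrs; D_mod = 6.85163 yrs.
DV01 ≈ 6.85163 × 712.3085 × 0.0001 = 0.488048.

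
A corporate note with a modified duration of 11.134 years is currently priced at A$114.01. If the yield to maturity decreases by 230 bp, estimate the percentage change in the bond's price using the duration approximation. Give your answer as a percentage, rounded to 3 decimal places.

Duration approximation: ΔP/P ≈ -D_mod · Δy = -11.134 × (-0.023) = +0.256082.
As a percentage: +25.6082%.

+25.608%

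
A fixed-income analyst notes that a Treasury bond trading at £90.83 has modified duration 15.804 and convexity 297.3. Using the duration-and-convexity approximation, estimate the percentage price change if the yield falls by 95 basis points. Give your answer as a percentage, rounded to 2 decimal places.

Duration effect: -D_mod·Δy = -15.804 × (-0.0095) = +0.150138
Convexity effect: ½·C·(Δy)² = 0.5 × 297.3 × (-0.0095)² = +0.0134156625
ΔP/P ≈ +0.150138 + 0.0134156625 = +0.1635536625
= +16.35536625%.

+16.36%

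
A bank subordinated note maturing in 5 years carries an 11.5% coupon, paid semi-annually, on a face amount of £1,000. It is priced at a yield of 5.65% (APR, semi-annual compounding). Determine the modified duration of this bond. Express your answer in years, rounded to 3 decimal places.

3.953 years

Periodic yield y = 0.02825. First find Macaulay duration:
  t   CF        PV=CF/(1+0.02825)^t    t·PV
  1        57.50        55.9203        55.9203
  2        57.50        54.3839       108.7678
  3        57.50        52.8898       158.6693
  4        57.50        51.4367       205.7467
  5        57.50        50.0235       250.1176
  6        57.50        48.6492       291.8951
  7        57.50        47.3126       331.1882
  8        57.50        46.0127       368.1019
  9        57.50        44.7486       402.7373
  10    1,057.50       800.3744     8,003.7441
  Σ                  1,251.7517    10,176.8884
P = 1,251.7517; Macaulay duration = 10,176.8884 / 1,251.7517 = 8.13012 half-year periods = 4.06506 years.
Modified duration = D_Mac / (1 + y) = 4.06506 / 1.02825 = 3.95338 years.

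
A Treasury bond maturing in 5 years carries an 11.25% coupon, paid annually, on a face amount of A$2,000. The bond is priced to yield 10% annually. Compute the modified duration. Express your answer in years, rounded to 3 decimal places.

Periodic yield y = 0.1. First find Macaulay duration:
  t   CF        PV=CF/(1+0.1)^t    t·PV
  1       225.00       204.5455       204.5455
  2       225.00       185.9504       371.9008
  3       225.00       169.0458       507.1375
  4       225.00       153.6780       614.7121
  5     2,225.00     1,381.5499     6,907.7497
  Σ                  2,094.7697     8,606.0456
P = 2,094.7697; Macaulay duration = 8,606.0456 / 2,094.7697 = 4.10835 years.
Modified duration = D_Mac / (1 + y) = 4.10835 / 1.1 = 3.73486 years.

3.735 years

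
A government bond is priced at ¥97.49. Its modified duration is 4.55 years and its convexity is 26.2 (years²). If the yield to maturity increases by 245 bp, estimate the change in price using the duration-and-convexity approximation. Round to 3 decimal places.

Duration effect: -D_mod·Δy = -4.55 × (+0.0245) = -0.111475
Convexity effect: ½·C·(Δy)² = 0.5 × 26.2 × (0.0245)² = +0.007863275
ΔP/P ≈ -0.111475 + 0.007863275 = -0.103611725
ΔP ≈ 97.49 × (-0.103611725) = -10.10110707025.

-¥10.101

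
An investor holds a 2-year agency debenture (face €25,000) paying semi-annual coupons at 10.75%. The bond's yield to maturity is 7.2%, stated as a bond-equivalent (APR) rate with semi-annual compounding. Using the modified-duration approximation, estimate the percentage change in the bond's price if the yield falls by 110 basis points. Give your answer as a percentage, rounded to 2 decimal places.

+1.97%

Periodic yield y = 0.036. Modified duration first:
  t   CF        PV=CF/(1+0.036)^t    t·PV
  1     1,343.75     1,297.0560     1,297.0560
  2     1,343.75     1,251.9845     2,503.9691
  3     1,343.75     1,208.4793     3,625.4379
  4    26,343.75    22,868.5472    91,474.1886
  Σ                 26,626.0670    98,900.6516
P = 26,626.0670; D_Mac = 3.71443 half-year periods = 1.85721 yrs; D_mod = 1.85721/(1+0.036) = 1.79268 yrs.
ΔP/P ≈ -D_mod · Δy = -1.79268 × (-0.011) = +0.019719 = +1.9719%.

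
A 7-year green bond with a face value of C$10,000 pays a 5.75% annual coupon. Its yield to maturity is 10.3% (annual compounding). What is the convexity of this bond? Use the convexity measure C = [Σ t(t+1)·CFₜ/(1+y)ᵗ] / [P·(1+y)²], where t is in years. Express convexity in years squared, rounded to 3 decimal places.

With y = 0.103:
  t   CF        PV=CF/(1+0.103)^t    t·PV        t(t+1)·PV
  1       575.00       521.3055       521.3055       1,042.6111
  2       575.00       472.6251       945.2503       2,835.7508
  3       575.00       428.4906     1,285.4718       5,141.8873
  4       575.00       388.4774     1,553.9097       7,769.5487
  5       575.00       352.2008     1,761.0038      10,566.0226
  6       575.00       319.3117     1,915.8699      13,411.0895
  7    10,575.00     5,324.1685    37,269.1793     298,153.4342
  Σ                  7,806.5796    45,251.9903     338,920.3442
P = 7,806.5796.
Convexity = Σ t(t+1)·PV / [P·(1+y)²] = 338,920.3442 / (7,806.5796 × 1.216609) = 35.68501.

35.685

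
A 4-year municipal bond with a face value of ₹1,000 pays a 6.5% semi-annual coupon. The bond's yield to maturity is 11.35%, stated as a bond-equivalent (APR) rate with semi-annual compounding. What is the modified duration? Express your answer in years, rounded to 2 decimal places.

3.35 years

Periodic yield y = 0.05675. First find Macaulay duration:
  t   CF        PV=CF/(1+0.05675)^t    t·PV
  1        32.50        30.7547        30.7547
  2        32.50        29.1031        58.2061
  3        32.50        27.5402        82.6205
  4        32.50        26.0612       104.2448
  5        32.50        24.6616       123.3082
  6        32.50        23.3373       140.0235
  7        32.50        22.0840       154.5879
  8     1,032.50       663.9143     5,311.3142
  Σ                    847.4563     6,005.0600
P = 847.4563; Macaulay duration = 6,005.0600 / 847.4563 = 7.08598 half-year periods = 3.54299 years.
Modified duration = D_Mac / (1 + y) = 3.54299 / 1.05675 = 3.35272 years.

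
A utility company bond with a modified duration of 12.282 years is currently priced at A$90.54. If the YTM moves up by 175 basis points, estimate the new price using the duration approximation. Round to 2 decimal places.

Duration approximation: ΔP/P ≈ -D_mod · Δy = -12.282 × (+0.0175) = -0.214935.
New price ≈ 90.54 × (1 - 0.214935) = 71.0797851.

A$71.08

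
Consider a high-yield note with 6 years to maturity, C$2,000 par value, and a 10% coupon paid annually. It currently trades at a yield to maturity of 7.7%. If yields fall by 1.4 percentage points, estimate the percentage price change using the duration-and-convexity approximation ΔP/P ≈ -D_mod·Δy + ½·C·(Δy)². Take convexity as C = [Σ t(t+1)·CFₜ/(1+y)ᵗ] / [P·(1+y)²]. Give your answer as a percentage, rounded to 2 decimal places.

+6.58%

With y = 0.077:
  t   CF        PV=CF/(1+0.077)^t    t·PV        t(t+1)·PV
  1       200.00       185.7010       185.7010         371.4020
  2       200.00       172.4243       344.8487       1,034.5461
  3       200.00       160.0969       480.2907       1,921.1626
  4       200.00       148.6508       594.6031       2,973.0155
  5       200.00       138.0230       690.1150       4,140.6902
  6     2,200.00     1,409.7057     8,458.2343      59,207.6401
  Σ                  2,214.6018    10,753.7928      69,648.4566
P = 2,214.6018; D_Mac = 4.85586 yrs; D_mod = 4.50869 yrs; C = 27.11343.
Duration effect: -4.50869 × (-0.014) = +0.063122
Convexity effect: 0.5 × 27.11343 × (-0.014)² = +0.0026571
ΔP/P ≈ +0.063122 + 0.0026571 = +0.065779 = +6.5779%.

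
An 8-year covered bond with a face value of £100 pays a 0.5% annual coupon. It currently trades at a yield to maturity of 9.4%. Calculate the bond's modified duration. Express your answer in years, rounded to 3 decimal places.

7.120 years

Periodic yield y = 0.094. First find Macaulay duration:
  t   CF        PV=CF/(1+0.094)^t    t·PV
  1         0.50         0.4570         0.4570
  2         0.50         0.4178         0.8355
  3         0.50         0.3819         1.1456
  4         0.50         0.3491         1.3962
  5         0.50         0.3191         1.5953
  6         0.50         0.2917         1.7499
  7         0.50         0.2666         1.8662
  8       100.50        48.9810       391.8479
  Σ                     51.4640       400.8937
P = 51.4640; Macaulay duration = 400.8937 / 51.4640 = 7.78978 years.
Modified duration = D_Mac / (1 + y) = 7.78978 / 1.094 = 7.12046 years.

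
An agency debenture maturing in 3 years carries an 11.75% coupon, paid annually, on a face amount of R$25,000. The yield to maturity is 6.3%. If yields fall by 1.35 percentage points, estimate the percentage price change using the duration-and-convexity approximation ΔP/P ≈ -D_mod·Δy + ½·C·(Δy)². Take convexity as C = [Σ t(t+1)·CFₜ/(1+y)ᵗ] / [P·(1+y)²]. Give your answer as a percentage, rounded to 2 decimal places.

+3.53%

With y = 0.063:
  t   CF        PV=CF/(1+0.063)^t    t·PV        t(t+1)·PV
  1     2,937.50     2,763.4055     2,763.4055       5,526.8109
  2     2,937.50     2,599.6288     5,199.2577      15,597.7730
  3    27,937.50    23,258.8237    69,776.4711     279,105.8845
  Σ                 28,621.8580    77,739.1343     300,230.4684
P = 28,621.8580; D_Mac = 2.71608 yrs; D_mod = 2.55510 yrs; C = 9.28304.
Duration effect: -2.55510 × (-0.0135) = +0.034494
Convexity effect: 0.5 × 9.28304 × (-0.0135)² = +0.0008459
ΔP/P ≈ +0.034494 + 0.0008459 = +0.035340 = +3.5340%.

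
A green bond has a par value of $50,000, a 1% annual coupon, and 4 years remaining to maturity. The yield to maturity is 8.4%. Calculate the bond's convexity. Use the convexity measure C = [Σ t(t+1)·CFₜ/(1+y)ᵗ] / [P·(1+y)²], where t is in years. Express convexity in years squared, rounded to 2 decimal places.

16.63

With y = 0.084:
  t   CF        PV=CF/(1+0.084)^t    t·PV        t(t+1)·PV
  1       500.00       461.2546       461.2546         922.5092
  2       500.00       425.5116       851.0233       2,553.0698
  3       500.00       392.5384     1,177.6152       4,710.4609
  4    50,500.00    36,574.1506   146,296.6026     731,483.0128
  Σ                 37,853.4553   148,786.4957     739,669.0527
P = 37,853.4553.
Convexity = Σ t(t+1)·PV / [P·(1+y)²] = 739,669.0527 / (37,853.4553 × 1.175056) = 16.62928.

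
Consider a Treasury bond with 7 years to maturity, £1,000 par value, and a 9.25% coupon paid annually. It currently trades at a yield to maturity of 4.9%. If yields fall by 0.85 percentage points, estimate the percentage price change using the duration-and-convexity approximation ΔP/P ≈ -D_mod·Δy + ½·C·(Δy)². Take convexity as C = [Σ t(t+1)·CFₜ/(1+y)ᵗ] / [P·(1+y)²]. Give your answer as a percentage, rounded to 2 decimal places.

+4.70%

With y = 0.049:
  t   CF        PV=CF/(1+0.049)^t    t·PV        t(t+1)·PV
  1        92.50        88.1792        88.1792         176.3584
  2        92.50        84.0603       168.1205         504.3616
  3        92.50        80.1337       240.4011         961.6046
  4        92.50        76.3906       305.5623       1,527.8115
  5        92.50        72.8223       364.1114       2,184.6685
  6        92.50        69.4207       416.5240       2,915.6682
  7     1,092.50       781.6153     5,471.3068      43,770.4544
  Σ                  1,252.6220     7,054.2054      52,040.9272
P = 1,252.6220; D_Mac = 5.63155 yrs; D_mod = 5.36850 yrs; C = 37.75496.
Duration effect: -5.36850 × (-0.0085) = +0.045632
Convexity effect: 0.5 × 37.75496 × (-0.0085)² = +0.0013639
ΔP/P ≈ +0.045632 + 0.0013639 = +0.046996 = +4.6996%.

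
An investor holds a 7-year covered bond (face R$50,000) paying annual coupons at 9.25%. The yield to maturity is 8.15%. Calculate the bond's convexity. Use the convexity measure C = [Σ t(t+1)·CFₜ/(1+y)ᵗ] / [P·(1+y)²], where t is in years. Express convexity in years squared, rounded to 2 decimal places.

With y = 0.0815:
  t   CF        PV=CF/(1+0.0815)^t    t·PV        t(t+1)·PV
  1     4,625.00     4,276.4679     4,276.4679       8,552.9357
  2     4,625.00     3,954.2005     7,908.4011      23,725.2032
  3     4,625.00     3,656.2187    10,968.6561      43,874.6244
  4     4,625.00     3,380.6923    13,522.7691      67,613.8456
  5     4,625.00     3,125.9291    15,629.6453      93,777.8719
  6     4,625.00     2,890.3644    17,342.1862     121,395.3034
  7    54,625.00    31,564.9993   220,954.9949   1,767,639.9588
  Σ                 52,848.8721   290,603.1205   2,126,579.7430
P = 52,848.8721.
Convexity = Σ t(t+1)·PV / [P·(1+y)²] = 2,126,579.7430 / (52,848.8721 × 1.169642) = 34.40273.

34.40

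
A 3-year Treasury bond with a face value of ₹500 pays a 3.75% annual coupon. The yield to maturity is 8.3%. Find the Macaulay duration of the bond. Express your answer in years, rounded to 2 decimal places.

Periodic yield y = 0.083. Discount each cash flow and weight by its year:
  t   CF        PV=CF/(1+0.083)^t    t·PV
  1        18.75        17.3130        17.3130
  2        18.75        15.9862        31.9723
  3       518.75       408.3878     1,225.1633
  Σ                    441.6870     1,274.4487
Price P = Σ PV = 441.6870.
Macaulay duration = Σ(t·PV) / P = 1,274.4487 / 441.6870 = 2.88541 years.

2.89 years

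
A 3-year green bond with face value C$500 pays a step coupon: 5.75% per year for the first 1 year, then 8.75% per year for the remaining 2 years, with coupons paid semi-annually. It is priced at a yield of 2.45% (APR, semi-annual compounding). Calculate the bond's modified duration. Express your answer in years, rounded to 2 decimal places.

2.75 years

Periodic yield y = 0.01225. First find Macaulay duration:
  t   CF        PV=CF/(1+0.01225)^t    t·PV
  1       14.375        14.2010        14.2010
  2       14.375        14.0292        28.0584
  3       21.875        21.0904        63.2712
  4       21.875        20.8352        83.3407
  5       21.875        20.5830       102.9151
  6      521.875       485.1095     2,910.6570
  Σ                    575.8483     3,202.4433
P = 575.8483; Macaulay duration = 3,202.4433 / 575.8483 = 5.56126 half-year periods = 2.78063 years.
Modified duration = D_Mac / (1 + y) = 2.78063 / 1.01225 = 2.74698 years.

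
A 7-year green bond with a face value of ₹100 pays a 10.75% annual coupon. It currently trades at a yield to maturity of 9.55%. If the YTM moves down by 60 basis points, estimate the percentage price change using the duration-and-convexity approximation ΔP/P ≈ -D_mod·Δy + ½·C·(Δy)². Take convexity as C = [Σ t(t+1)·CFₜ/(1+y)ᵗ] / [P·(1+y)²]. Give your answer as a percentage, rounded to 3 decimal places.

+2.968%

With y = 0.0955:
  t   CF        PV=CF/(1+0.0955)^t    t·PV        t(t+1)·PV
  1        10.75         9.8129         9.8129          19.6257
  2        10.75         8.9574        17.9149          53.7446
  3        10.75         8.1766        24.5297          98.1189
  4        10.75         7.4638        29.8551         149.2756
  5        10.75         6.8131        34.0656         204.3938
  6        10.75         6.2192        37.3152         261.2062
  7       110.75        58.4867       409.4068       3,275.2548
  Σ                    105.9297       562.9002       4,061.6197
P = 105.9297; D_Mac = 5.31391 yrs; D_mod = 4.85067 yrs; C = 31.94897.
Duration effect: -4.85067 × (-0.006) = +0.029104
Convexity effect: 0.5 × 31.94897 × (-0.006)² = +0.0005751
ΔP/P ≈ +0.029104 + 0.0005751 = +0.029679 = +2.9679%.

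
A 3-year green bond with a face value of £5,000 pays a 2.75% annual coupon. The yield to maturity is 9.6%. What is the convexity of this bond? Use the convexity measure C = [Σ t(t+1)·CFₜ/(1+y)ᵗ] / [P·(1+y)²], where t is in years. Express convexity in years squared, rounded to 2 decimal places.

With y = 0.096:
  t   CF        PV=CF/(1+0.096)^t    t·PV        t(t+1)·PV
  1       137.50       125.4562       125.4562         250.9124
  2       137.50       114.4673       228.9347         686.8040
  3     5,137.50     3,902.2957    11,706.8870      46,827.5481
  Σ                  4,142.2192    12,061.2779      47,765.2645
P = 4,142.2192.
Convexity = Σ t(t+1)·PV / [P·(1+y)²] = 47,765.2645 / (4,142.2192 × 1.201216) = 9.59971.

9.60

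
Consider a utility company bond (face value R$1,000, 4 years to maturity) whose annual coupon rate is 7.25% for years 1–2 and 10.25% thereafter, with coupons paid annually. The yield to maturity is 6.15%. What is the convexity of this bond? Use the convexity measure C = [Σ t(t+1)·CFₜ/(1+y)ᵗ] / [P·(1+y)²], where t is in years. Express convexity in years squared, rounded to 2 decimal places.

With y = 0.0615:
  t   CF        PV=CF/(1+0.0615)^t    t·PV        t(t+1)·PV
  1        72.50        68.2996        68.2996         136.5992
  2        72.50        64.3425       128.6850         386.0551
  3       102.50        85.6967       257.0900       1,028.3599
  4     1,102.50       868.3576     3,473.4304      17,367.1518
  Σ                  1,086.6963     3,927.5049      18,918.1659
P = 1,086.6963.
Convexity = Σ t(t+1)·PV / [P·(1+y)²] = 18,918.1659 / (1,086.6963 × 1.126782) = 15.45008.

15.45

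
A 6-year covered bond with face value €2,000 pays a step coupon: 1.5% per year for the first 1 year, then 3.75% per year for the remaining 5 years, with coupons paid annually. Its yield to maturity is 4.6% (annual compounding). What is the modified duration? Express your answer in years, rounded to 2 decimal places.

Periodic yield y = 0.046. First find Macaulay duration:
  t   CF        PV=CF/(1+0.046)^t    t·PV
  1        30.00        28.6807        28.6807
  2        75.00        68.5485       137.0970
  3        75.00        65.5339       196.6018
  4        75.00        62.6519       250.6078
  5        75.00        59.8967       299.4835
  6     2,075.00     1,584.2656     9,505.5936
  Σ                  1,869.5773    10,418.0643
P = 1,869.5773; Macaulay duration = 10,418.0643 / 1,869.5773 = 5.57242 years.
Modified duration = D_Mac / (1 + y) = 5.57242 / 1.046 = 5.32736 years.

5.33 years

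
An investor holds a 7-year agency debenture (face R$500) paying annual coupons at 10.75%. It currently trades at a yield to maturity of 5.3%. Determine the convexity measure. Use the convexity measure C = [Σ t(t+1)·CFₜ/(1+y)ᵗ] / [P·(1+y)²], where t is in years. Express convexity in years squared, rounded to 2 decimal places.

36.19

With y = 0.053:
  t   CF        PV=CF/(1+0.053)^t    t·PV        t(t+1)·PV
  1        53.75        51.0446        51.0446         102.0893
  2        53.75        48.4754        96.9509         290.8526
  3        53.75        46.0356       138.1067         552.4266
  4        53.75        43.7185       174.8739         874.3695
  5        53.75        41.5180       207.5901       1,245.5405
  6        53.75        39.4283       236.5699       1,655.9893
  7       553.75       385.7582     2,700.3072      21,602.4579
  Σ                    655.9786     3,605.4433      26,323.7258
P = 655.9786.
Convexity = Σ t(t+1)·PV / [P·(1+y)²] = 26,323.7258 / (655.9786 × 1.108809) = 36.19103.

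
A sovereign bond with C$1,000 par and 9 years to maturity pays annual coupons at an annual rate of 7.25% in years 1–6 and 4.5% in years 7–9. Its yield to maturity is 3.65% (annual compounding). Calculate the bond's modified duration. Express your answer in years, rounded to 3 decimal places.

Periodic yield y = 0.0365. First find Macaulay duration:
  t   CF        PV=CF/(1+0.0365)^t    t·PV
  1        72.50        69.9469        69.9469
  2        72.50        67.4838       134.9676
  3        72.50        65.1074       195.3221
  4        72.50        62.8146       251.2585
  5        72.50        60.6026       303.0132
  6        72.50        58.4685       350.8112
  7        45.00        35.0128       245.0899
  8        45.00        33.7799       270.2390
  9     1,045.00       756.8199     6,811.3789
  Σ                  1,210.0365     8,632.0273
P = 1,210.0365; Macaulay duration = 8,632.0273 / 1,210.0365 = 7.13369 years.
Modified duration = D_Mac / (1 + y) = 7.13369 / 1.0365 = 6.88248 years.

6.882 years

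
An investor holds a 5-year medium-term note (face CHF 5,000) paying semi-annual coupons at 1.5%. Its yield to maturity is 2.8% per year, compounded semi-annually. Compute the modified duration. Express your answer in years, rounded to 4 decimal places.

4.7626 years

Periodic yield y = 0.014. First find Macaulay duration:
  t   CF        PV=CF/(1+0.014)^t    t·PV
  1        37.50        36.9822        36.9822
  2        37.50        36.4716        72.9433
  3        37.50        35.9681       107.9043
  4        37.50        35.4715       141.8860
  5        37.50        34.9817       174.9087
  6        37.50        34.4988       206.9926
  7        37.50        34.0224       238.1571
  8        37.50        33.5527       268.4217
  9        37.50        33.0895       297.8051
  10    5,037.50     4,383.6463    43,836.4634
  Σ                  4,698.6849    45,382.4645
P = 4,698.6849; Macaulay duration = 45,382.4645 / 4,698.6849 = 9.65855 half-year periods = 4.82927 years.
Modified duration = D_Mac / (1 + y) = 4.82927 / 1.014 = 4.76260 years.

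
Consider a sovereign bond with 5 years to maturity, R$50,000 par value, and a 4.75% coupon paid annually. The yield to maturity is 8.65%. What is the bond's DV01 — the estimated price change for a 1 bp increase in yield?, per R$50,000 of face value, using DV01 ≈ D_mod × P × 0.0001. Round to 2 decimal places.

Periodic yield y = 0.0865.
  t   CF        PV=CF/(1+0.0865)^t    t·PV
  1     2,375.00     2,185.9181     2,185.9181
  2     2,375.00     2,011.8896     4,023.7793
  3     2,375.00     1,851.7162     5,555.1485
  4     2,375.00     1,704.2947     6,817.1788
  5    52,375.00    34,591.9769   172,959.8847
  Σ                 42,345.7955   191,541.9093
P = 42,345.7955; D_Mac = 4.52328 yrs; D_mod = 4.16317 yrs.
DV01 ≈ 4.16317 × 42,345.7955 × 0.0001 = 17.629260.

R$17.63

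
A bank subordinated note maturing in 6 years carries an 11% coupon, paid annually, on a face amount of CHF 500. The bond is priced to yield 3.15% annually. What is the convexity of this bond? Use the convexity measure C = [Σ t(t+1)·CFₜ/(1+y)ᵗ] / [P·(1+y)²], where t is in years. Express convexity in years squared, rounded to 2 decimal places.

With y = 0.0315:
  t   CF        PV=CF/(1+0.0315)^t    t·PV        t(t+1)·PV
  1        55.00        53.3204        53.3204         106.6408
  2        55.00        51.6921       103.3842         310.1526
  3        55.00        50.1135       150.3406         601.3624
  4        55.00        48.5832       194.3326         971.6632
  5        55.00        47.0995       235.4976       1,412.9858
  6       555.00       460.7630     2,764.5779      19,352.0456
  Σ                    711.5717     3,501.4534      22,754.8504
P = 711.5717.
Convexity = Σ t(t+1)·PV / [P·(1+y)²] = 22,754.8504 / (711.5717 × 1.063992) = 30.05501.

30.06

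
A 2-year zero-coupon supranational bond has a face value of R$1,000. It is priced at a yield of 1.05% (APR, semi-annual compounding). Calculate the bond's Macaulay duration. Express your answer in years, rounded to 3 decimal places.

A zero-coupon bond has a single cash flow at maturity, so its Macaulay duration equals its maturity: 2 years.
(Equivalently: 4 semi-annual periods ÷ 2 = 2 years.)

2.000 years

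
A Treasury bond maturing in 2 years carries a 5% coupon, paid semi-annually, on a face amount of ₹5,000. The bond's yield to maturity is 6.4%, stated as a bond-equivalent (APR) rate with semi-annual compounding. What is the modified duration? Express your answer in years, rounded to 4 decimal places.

Periodic yield y = 0.032. First find Macaulay duration:
  t   CF        PV=CF/(1+0.032)^t    t·PV
  1       125.00       121.1240       121.1240
  2       125.00       117.3682       234.7365
  3       125.00       113.7289       341.1868
  4     5,125.00     4,518.3002    18,073.2007
  Σ                  4,870.5214    18,770.2480
P = 4,870.5214; Macaulay duration = 18,770.2480 / 4,870.5214 = 3.85385 half-year periods = 1.92692 years.
Modified duration = D_Mac / (1 + y) = 1.92692 / 1.032 = 1.86717 years.

1.8672 years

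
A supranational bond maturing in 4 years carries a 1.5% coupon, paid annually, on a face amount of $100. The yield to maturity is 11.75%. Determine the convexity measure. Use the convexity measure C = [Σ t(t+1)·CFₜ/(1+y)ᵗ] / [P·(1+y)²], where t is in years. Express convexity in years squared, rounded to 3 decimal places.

15.437

With y = 0.1175:
  t   CF        PV=CF/(1+0.1175)^t    t·PV        t(t+1)·PV
  1         1.50         1.3423         1.3423           2.6846
  2         1.50         1.2011         2.4023           7.2069
  3         1.50         1.0749         3.2246          12.8982
  4       101.50        65.0843       260.3370       1,301.6850
  Σ                     68.7025       267.3061       1,324.4747
P = 68.7025.
Convexity = Σ t(t+1)·PV / [P·(1+y)²] = 1,324.4747 / (68.7025 × 1.248806) = 15.43746.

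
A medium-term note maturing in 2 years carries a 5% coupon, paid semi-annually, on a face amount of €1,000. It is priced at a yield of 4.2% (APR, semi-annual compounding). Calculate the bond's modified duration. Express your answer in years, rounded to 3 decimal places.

Periodic yield y = 0.021. First find Macaulay duration:
  t   CF        PV=CF/(1+0.021)^t    t·PV
  1        25.00        24.4858        24.4858
  2        25.00        23.9822        47.9643
  3        25.00        23.4889        70.4667
  4     1,025.00       943.2371     3,772.9486
  Σ                  1,015.1940     3,915.8655
P = 1,015.1940; Macaulay duration = 3,915.8655 / 1,015.1940 = 3.85726 half-year periods = 1.92863 years.
Modified duration = D_Mac / (1 + y) = 1.92863 / 1.021 = 1.88896 years.

1.889 years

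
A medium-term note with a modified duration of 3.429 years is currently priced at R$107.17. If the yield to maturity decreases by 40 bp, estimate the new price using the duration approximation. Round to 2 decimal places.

Duration approximation: ΔP/P ≈ -D_mod · Δy = -3.429 × (-0.004) = +0.013716.
New price ≈ 107.17 × (1 + 0.013716) = 108.63994372.

R$108.64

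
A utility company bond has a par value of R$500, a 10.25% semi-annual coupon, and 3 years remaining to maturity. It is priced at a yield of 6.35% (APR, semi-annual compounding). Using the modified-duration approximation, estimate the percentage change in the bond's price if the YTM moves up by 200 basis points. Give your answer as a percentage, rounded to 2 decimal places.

Periodic yield y = 0.03175. Modified duration first:
  t   CF        PV=CF/(1+0.03175)^t    t·PV
  1       25.625        24.8364        24.8364
  2       25.625        24.0722        48.1443
  3       25.625        23.3314        69.9941
  4       25.625        22.6134        90.4536
  5       25.625        21.9175       109.5876
  6      525.625       435.7417     2,614.4503
  Σ                    552.5126     2,957.4665
P = 552.5126; D_Mac = 5.35276 half-year periods = 2.67638 yrs; D_mod = 2.67638/(1+0.03175) = 2.59402 yrs.
ΔP/P ≈ -D_mod · Δy = -2.59402 × (+0.02) = -0.051880 = -5.1880%.

-5.19%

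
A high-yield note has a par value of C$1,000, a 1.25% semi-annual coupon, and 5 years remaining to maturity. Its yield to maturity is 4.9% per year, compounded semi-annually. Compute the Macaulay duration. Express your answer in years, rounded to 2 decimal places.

4.85 years

Periodic yield y = 0.0245. Discount each cash flow and weight by its period:
  t   CF        PV=CF/(1+0.0245)^t    t·PV
  1         6.25         6.1005         6.1005
  2         6.25         5.9546        11.9093
  3         6.25         5.8122        17.4367
  4         6.25         5.6733        22.6930
  5         6.25         5.5376        27.6879
  6         6.25         5.4052        32.4309
  7         6.25         5.2759        36.9313
  8         6.25         5.1497        41.1978
  9         6.25         5.0266        45.2392
  10    1,006.25       789.9257     7,899.2574
  Σ                    839.8614     8,140.8841
Price P = Σ PV = 839.8614.
Macaulay duration = Σ(t·PV) / P = 8,140.8841 / 839.8614 = 9.69313 half-year periods.
In years: 9.69313 / 2 = 4.84656 years.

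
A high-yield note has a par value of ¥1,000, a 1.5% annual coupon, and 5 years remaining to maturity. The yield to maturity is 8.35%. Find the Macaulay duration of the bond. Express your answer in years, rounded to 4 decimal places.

Periodic yield y = 0.0835. Discount each cash flow and weight by its year:
  t   CF        PV=CF/(1+0.0835)^t    t·PV
  1        15.00        13.8440        13.8440
  2        15.00        12.7771        25.5543
  3        15.00        11.7925        35.3774
  4        15.00        10.8837        43.5347
  5     1,015.00       679.7066     3,398.5328
  Σ                    729.0039     3,516.8432
Price P = Σ PV = 729.0039.
Macaulay duration = Σ(t·PV) / P = 3,516.8432 / 729.0039 = 4.82418 years.

4.8242 years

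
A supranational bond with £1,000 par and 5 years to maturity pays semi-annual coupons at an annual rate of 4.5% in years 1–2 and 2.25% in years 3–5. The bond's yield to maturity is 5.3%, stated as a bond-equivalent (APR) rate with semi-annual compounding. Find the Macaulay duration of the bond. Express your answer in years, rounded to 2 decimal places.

4.57 years

Periodic yield y = 0.0265. Discount each cash flow and weight by its period:
  t   CF        PV=CF/(1+0.0265)^t    t·PV
  1        22.50        21.9191        21.9191
  2        22.50        21.3533        42.7066
  3        22.50        20.8020        62.4061
  4        22.50        20.2650        81.0600
  5        11.25         9.8709        49.3546
  6        11.25         9.6161        57.6966
  7        11.25         9.3678        65.5749
  8        11.25         9.1260        73.0081
  9        11.25         8.8904        80.0137
  10    1,011.25       778.5186     7,785.1861
  Σ                    909.7294     8,318.9258
Price P = Σ PV = 909.7294.
Macaulay duration = Σ(t·PV) / P = 8,318.9258 / 909.7294 = 9.14440 half-year periods.
In years: 9.14440 / 2 = 4.57220 years.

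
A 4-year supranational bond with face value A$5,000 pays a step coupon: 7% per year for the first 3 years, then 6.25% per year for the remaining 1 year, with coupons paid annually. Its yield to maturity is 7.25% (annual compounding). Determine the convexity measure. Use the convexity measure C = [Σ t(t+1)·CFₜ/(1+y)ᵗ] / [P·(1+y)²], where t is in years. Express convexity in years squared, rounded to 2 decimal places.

With y = 0.0725:
  t   CF        PV=CF/(1+0.0725)^t    t·PV        t(t+1)·PV
  1       350.00       326.3403       326.3403         652.6807
  2       350.00       304.2800       608.5600       1,825.6801
  3       350.00       283.7110       851.1329       3,404.5317
  4     5,312.50     4,015.2236    16,060.8946      80,304.4728
  Σ                  4,929.5550    17,846.9279      86,187.3653
P = 4,929.5550.
Convexity = Σ t(t+1)·PV / [P·(1+y)²] = 86,187.3653 / (4,929.5550 × 1.150256) = 15.19992.

15.20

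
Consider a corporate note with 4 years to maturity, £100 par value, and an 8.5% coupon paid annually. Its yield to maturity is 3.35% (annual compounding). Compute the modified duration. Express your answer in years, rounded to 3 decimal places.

3.478 years

Periodic yield y = 0.0335. First find Macaulay duration:
  t   CF        PV=CF/(1+0.0335)^t    t·PV
  1         8.50         8.2245         8.2245
  2         8.50         7.9579        15.9158
  3         8.50         7.6999        23.0998
  4       108.50        95.1016       380.4064
  Σ                    118.9839       427.6465
P = 118.9839; Macaulay duration = 427.6465 / 118.9839 = 3.59415 years.
Modified duration = D_Mac / (1 + y) = 3.59415 / 1.0335 = 3.47765 years.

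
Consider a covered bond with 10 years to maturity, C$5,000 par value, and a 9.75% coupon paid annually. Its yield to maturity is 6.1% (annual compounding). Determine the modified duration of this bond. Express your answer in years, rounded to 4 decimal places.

6.7770 years

Periodic yield y = 0.061. First find Macaulay duration:
  t   CF        PV=CF/(1+0.061)^t    t·PV
  1       487.50       459.4722       459.4722
  2       487.50       433.0558       866.1116
  3       487.50       408.1581     1,224.4744
  4       487.50       384.6919     1,538.7678
  5       487.50       362.5749     1,812.8744
  6       487.50       341.7294     2,050.3763
  7       487.50       322.0824     2,254.5765
  8       487.50       303.5649     2,428.5192
  9       487.50       286.1121     2,575.0085
  10    5,487.50     3,035.4333    30,354.3330
  Σ                  6,336.8749    45,564.5138
P = 6,336.8749; Macaulay duration = 45,564.5138 / 6,336.8749 = 7.19038 years.
Modified duration = D_Mac / (1 + y) = 7.19038 / 1.061 = 6.77698 years.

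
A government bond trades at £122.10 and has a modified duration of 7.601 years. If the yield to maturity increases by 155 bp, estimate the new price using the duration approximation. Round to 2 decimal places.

£107.71

Duration approximation: ΔP/P ≈ -D_mod · Δy = -7.601 × (+0.0155) = -0.1178155.
New price ≈ 122.10 × (1 - 0.1178155) = 107.71472745.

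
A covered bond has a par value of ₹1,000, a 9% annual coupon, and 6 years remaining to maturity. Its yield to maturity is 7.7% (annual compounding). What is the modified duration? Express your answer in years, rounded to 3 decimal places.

4.573 years

Periodic yield y = 0.077. First find Macaulay duration:
  t   CF        PV=CF/(1+0.077)^t    t·PV
  1        90.00        83.5655        83.5655
  2        90.00        77.5910       155.1819
  3        90.00        72.0436       216.1308
  4        90.00        66.8928       267.5714
  5        90.00        62.1104       310.5518
  6     1,090.00       698.4451     4,190.6706
  Σ                  1,060.6483     5,223.6720
P = 1,060.6483; Macaulay duration = 5,223.6720 / 1,060.6483 = 4.92498 years.
Modified duration = D_Mac / (1 + y) = 4.92498 / 1.077 = 4.57287 years.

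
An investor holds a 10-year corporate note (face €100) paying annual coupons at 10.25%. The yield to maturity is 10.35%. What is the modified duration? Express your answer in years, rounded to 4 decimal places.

Periodic yield y = 0.1035. First find Macaulay duration:
  t   CF        PV=CF/(1+0.1035)^t    t·PV
  1        10.25         9.2886         9.2886
  2        10.25         8.4174        16.8348
  3        10.25         7.6279        22.8838
  4        10.25         6.9125        27.6500
  5        10.25         6.2642        31.3208
  6        10.25         5.6766        34.0597
  7        10.25         5.1442        36.0094
  8        10.25         4.6617        37.2937
  9        10.25         4.2245        38.0203
  10      110.25        41.1770       411.7705
  Σ                     99.3947       665.1315
P = 99.3947; Macaulay duration = 665.1315 / 99.3947 = 6.69182 years.
Modified duration = D_Mac / (1 + y) = 6.69182 / 1.1035 = 6.06418 years.

6.0642 years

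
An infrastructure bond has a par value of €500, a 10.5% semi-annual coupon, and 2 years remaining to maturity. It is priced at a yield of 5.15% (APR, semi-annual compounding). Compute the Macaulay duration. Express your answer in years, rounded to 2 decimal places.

1.86 years

Periodic yield y = 0.02575. Discount each cash flow and weight by its period:
  t   CF        PV=CF/(1+0.02575)^t    t·PV
  1        26.25        25.5910        25.5910
  2        26.25        24.9486        49.8972
  3        26.25        24.3223        72.9669
  4       526.25       475.3637     1,901.4548
  Σ                    550.2256     2,049.9099
Price P = Σ PV = 550.2256.
Macaulay duration = Σ(t·PV) / P = 2,049.9099 / 550.2256 = 3.72558 half-year periods.
In years: 3.72558 / 2 = 1.86279 years.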